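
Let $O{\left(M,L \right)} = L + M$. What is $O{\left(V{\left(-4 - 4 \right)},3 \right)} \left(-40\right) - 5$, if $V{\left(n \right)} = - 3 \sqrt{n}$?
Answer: $-125 + 240 i \sqrt{2} \approx -125.0 + 339.41 i$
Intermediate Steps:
$O{\left(V{\left(-4 - 4 \right)},3 \right)} \left(-40\right) - 5 = \left(3 - 3 \sqrt{-4 - 4}\right) \left(-40\right) - 5 = \left(3 - 3 \sqrt{-8}\right) \left(-40\right) - 5 = \left(3 - 3 \cdot 2 i \sqrt{2}\right) \left(-40\right) - 5 = \left(3 - 6 i \sqrt{2}\right) \left(-40\right) - 5 = \left(-120 + 240 i \sqrt{2}\right) - 5 = -125 + 240 i \sqrt{2}$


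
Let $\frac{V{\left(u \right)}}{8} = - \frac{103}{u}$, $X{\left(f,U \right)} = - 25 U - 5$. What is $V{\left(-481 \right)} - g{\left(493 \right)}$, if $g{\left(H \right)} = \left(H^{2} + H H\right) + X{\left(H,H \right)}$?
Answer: $- \frac{227881584}{481} \approx -4.7377 \cdot 10^{5}$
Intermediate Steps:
$X{\left(f,U \right)} = -5 - 25 U$
$V{\left(u \right)} = - \frac{824}{u}$ ($V{\left(u \right)} = 8 \left(- \frac{103}{u}\right) = - \frac{824}{u}$)
$g{\left(H \right)} = -5 - 25 H + 2 H^{2}$ ($g{\left(H \right)} = \left(H^{2} + H H\right) - \left(5 + 25 H\right) = \left(H^{2} + H^{2}\right) - \left(5 + 25 H\right) = 2 H^{2} - \left(5 + 25 H\right) = -5 - 25 H + 2 H^{2}$)
$V{\left(-481 \right)} - g{\left(493 \right)} = - \frac{824}{-481} - \left(-5 - 12325 + 2 \cdot 493^{2}\right) = \left(-824\right) \left(- \frac{1}{481}\right) - \left(-5 - 12325 + 2 \cdot 243049\right) = \frac{824}{481} - \left(-5 - 12325 + 486098\right) = \frac{824}{481} - 473768 = - \frac{227881584}{481}$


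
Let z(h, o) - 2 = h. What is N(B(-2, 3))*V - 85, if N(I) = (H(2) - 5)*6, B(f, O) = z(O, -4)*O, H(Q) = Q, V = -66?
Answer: 1103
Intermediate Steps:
z(h, o) = 2 + h
B(f, O) = O*(2 + O) (B(f, O) = (2 + O)*O = O*(2 + O))
N(I) = -18 (N(I) = (2 - 5)*6 = -3*6 = -18)
N(B(-2, 3))*V - 85 = -18*(-66) - 85 = 1188 - 85 = 1103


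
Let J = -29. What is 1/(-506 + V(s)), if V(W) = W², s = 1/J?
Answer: -841/425545 ≈ -0.0019763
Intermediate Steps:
s = -1/29 (s = 1/(-29) = -1/29 ≈ -0.034483)
1/(-506 + V(s)) = 1/(-506 + (-1/29)²) = 1/(-506 + 1/841) = 1/(-425545/841) = -841/425545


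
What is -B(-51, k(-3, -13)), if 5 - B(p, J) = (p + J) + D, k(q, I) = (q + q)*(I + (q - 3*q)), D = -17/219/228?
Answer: -699065/49932 ≈ -14.000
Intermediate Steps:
D = -17/49932 (D = -17*1/219*(1/228) = -17/219*1/228 = -17/49932 ≈ -0.00034046)
k(q, I) = 2*q*(I - 2*q) (k(q, I) = (2*q)*(I - 2*q) = 2*q*(I - 2*q))
B(p, J) = 249677/49932 - J - p (B(p, J) = 5 - ((p + J) - 17/49932) = 5 - ((J + p) - 17/49932) = 5 - (-17/49932 + J + p) = 5 + (17/49932 - J - p) = 249677/49932 - J - p)
-B(-51, k(-3, -13)) = -(249677/49932 - 2*(-3)*(-13 - 2*(-3)) - 1*(-51)) = -(249677/49932 - 2*(-3)*(-13 + 6) + 51) = -(249677/49932 - 2*(-3)*(-7) + 51) = -(249677/49932 - 1*42 + 51) = -(249677/49932 - 42 + 51) = -1*699065/49932 = -699065/49932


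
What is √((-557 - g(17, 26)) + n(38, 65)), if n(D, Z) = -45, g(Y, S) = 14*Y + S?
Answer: I*√866 ≈ 29.428*I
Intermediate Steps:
g(Y, S) = S + 14*Y
√((-557 - g(17, 26)) + n(38, 65)) = √((-557 - (26 + 14*17)) - 45) = √((-557 - (26 + 238)) - 45) = √((-557 - 1*264) - 45) = √((-557 - 264) - 45) = √(-821 - 45) = √(-866) = I*√866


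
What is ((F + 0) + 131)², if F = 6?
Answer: 18769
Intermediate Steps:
((F + 0) + 131)² = ((6 + 0) + 131)² = (6 + 131)² = 137² = 18769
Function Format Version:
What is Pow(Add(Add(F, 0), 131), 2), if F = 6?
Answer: 18769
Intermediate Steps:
Pow(Add(Add(F, 0), 131), 2) = Pow(Add(Add(6, 0), 131), 2) = Pow(Add(6, 131), 2) = Pow(137, 2) = 18769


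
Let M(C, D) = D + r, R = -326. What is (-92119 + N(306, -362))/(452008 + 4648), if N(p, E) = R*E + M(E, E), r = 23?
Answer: 12777/228328 ≈ 0.055959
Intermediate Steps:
M(C, D) = 23 + D (M(C, D) = D + 23 = 23 + D)
N(p, E) = 23 - 325*E (N(p, E) = -326*E + (23 + E) = 23 - 325*E)
(-92119 + N(306, -362))/(452008 + 4648) = (-92119 + (23 - 325*(-362)))/(452008 + 4648) = (-92119 + (23 + 117650))/456656 = (-92119 + 117673)*(1/456656) = 25554*(1/456656) = 12777/228328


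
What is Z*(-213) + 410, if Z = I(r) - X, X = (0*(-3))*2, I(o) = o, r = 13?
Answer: -2359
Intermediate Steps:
X = 0 (X = 0*2 = 0)
Z = 13 (Z = 13 - 1*0 = 13 + 0 = 13)
Z*(-213) + 410 = 13*(-213) + 410 = -2769 + 410 = -2359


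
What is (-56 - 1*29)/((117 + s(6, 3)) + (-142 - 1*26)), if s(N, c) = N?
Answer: 17/9 ≈ 1.8889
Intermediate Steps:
(-56 - 1*29)/((117 + s(6, 3)) + (-142 - 1*26)) = (-56 - 1*29)/((117 + 6) + (-142 - 1*26)) = (-56 - 29)/(123 + (-142 - 26)) = -85/(123 - 168) = -85/(-45) = -1/45*(-85) = 17/9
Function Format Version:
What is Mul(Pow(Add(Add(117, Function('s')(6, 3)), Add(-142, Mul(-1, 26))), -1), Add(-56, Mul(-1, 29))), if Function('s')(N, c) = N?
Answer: Rational(17, 9) ≈ 1.8889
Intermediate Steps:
Mul(Pow(Add(Add(117, Function('s')(6, 3)), Add(-142, Mul(-1, 26))), -1), Add(-56, Mul(-1, 29))) = Mul(Pow(Add(Add(117, 6), Add(-142, Mul(-1, 26))), -1), Add(-56, Mul(-1, 29))) = Mul(Pow(Add(123, Add(-142, -26)), -1), Add(-56, -29)) = Mul(Pow(Add(123, -168), -1), -85) = Mul(Pow(-45, -1), -85) = Mul(Rational(-1, 45), -85) = Rational(17, 9)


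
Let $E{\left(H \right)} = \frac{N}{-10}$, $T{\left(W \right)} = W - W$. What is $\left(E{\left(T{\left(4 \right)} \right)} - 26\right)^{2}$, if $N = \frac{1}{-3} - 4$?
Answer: $\frac{588289}{900} \approx 653.65$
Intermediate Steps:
$N = - \frac{13}{3}$ ($N = - \frac{1}{3} - 4 = - \frac{13}{3} \approx -4.3333$)
$T{\left(W \right)} = 0$
$E{\left(H \right)} = \frac{13}{30}$ ($E{\left(H \right)} = - \frac{13}{3 \left(-10\right)} = \left(- \frac{13}{3}\right) \left(- \frac{1}{10}\right) = \frac{13}{30}$)
$\left(E{\left(T{\left(4 \right)} \right)} - 26\right)^{2} = \left(\frac{13}{30} - 26\right)^{2} = \left(- \frac{767}{30}\right)^{2} = \frac{588289}{900}$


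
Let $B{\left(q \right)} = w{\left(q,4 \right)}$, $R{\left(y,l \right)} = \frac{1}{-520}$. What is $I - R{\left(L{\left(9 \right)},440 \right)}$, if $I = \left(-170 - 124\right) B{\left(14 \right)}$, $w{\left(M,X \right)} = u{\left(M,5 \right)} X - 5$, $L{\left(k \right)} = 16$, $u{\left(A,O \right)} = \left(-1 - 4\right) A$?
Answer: $\frac{43570801}{520} \approx 83790.0$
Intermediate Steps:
$u{\left(A,O \right)} = - 5 A$
$w{\left(M,X \right)} = -5 - 5 M X$ ($w{\left(M,X \right)} = - 5 M X - 5 = -5 - 5 M X$)
$R{\left(y,l \right)} = - \frac{1}{520}$
$B{\left(q \right)} = -5 - 20 q$ ($B{\left(q \right)} = -5 - 5 q 4 = -5 - 20 q$)
$I = 83790$ ($I = \left(-170 - 124\right) \left(-5 - 280\right) = - 294 \left(-5 - 280\right) = \left(-294\right) \left(-285\right) = 83790$)
$I - R{\left(L{\left(9 \right)},440 \right)} = 83790 - - \frac{1}{520} = 83790 + \frac{1}{520} = \frac{43570801}{520}$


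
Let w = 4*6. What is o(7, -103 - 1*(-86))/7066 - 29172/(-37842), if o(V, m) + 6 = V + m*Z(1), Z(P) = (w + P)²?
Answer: -960314/1310743 ≈ -0.73265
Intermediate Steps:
w = 24
Z(P) = (24 + P)²
o(V, m) = -6 + V + 625*m (o(V, m) = -6 + (V + m*(24 + 1)²) = -6 + (V + m*25²) = -6 + (V + m*625) = -6 + (V + 625*m) = -6 + V + 625*m)
o(7, -103 - 1*(-86))/7066 - 29172/(-37842) = (-6 + 7 + 625*(-103 - 1*(-86)))/7066 - 29172/(-37842) = (-6 + 7 + 625*(-103 + 86))*(1/7066) - 29172*(-1/37842) = (-6 + 7 + 625*(-17))*(1/7066) + 286/371 = (-6 + 7 - 10625)*(1/7066) + 286/371 = -10624*1/7066 + 286/371 = -5312/3533 + 286/371 = -960314/1310743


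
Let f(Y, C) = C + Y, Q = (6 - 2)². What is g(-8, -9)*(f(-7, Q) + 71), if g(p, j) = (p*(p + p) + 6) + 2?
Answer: 10880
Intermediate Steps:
Q = 16 (Q = 4² = 16)
g(p, j) = 8 + 2*p² (g(p, j) = (p*(2*p) + 6) + 2 = (2*p² + 6) + 2 = (6 + 2*p²) + 2 = 8 + 2*p²)
g(-8, -9)*(f(-7, Q) + 71) = (8 + 2*(-8)²)*((16 - 7) + 71) = (8 + 2*64)*(9 + 71) = (8 + 128)*80 = 136*80 = 10880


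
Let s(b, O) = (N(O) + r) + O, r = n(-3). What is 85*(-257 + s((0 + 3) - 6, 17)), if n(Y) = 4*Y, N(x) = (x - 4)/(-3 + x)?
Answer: -298775/14 ≈ -21341.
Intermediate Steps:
N(x) = (-4 + x)/(-3 + x)
r = -12 (r = 4*(-3) = -12)
s(b, O) = -12 + O + (-4 + O)/(-3 + O) (s(b, O) = ((-4 + O)/(-3 + O) - 12) + O = (-12 + (-4 + O)/(-3 + O)) + O = -12 + O + (-4 + O)/(-3 + O))
85*(-257 + s((0 + 3) - 6, 17)) = 85*(-257 + (32 + 17² - 14*17)/(-3 + 17)) = 85*(-257 + (32 + 289 - 238)/14) = 85*(-257 + (1/14)*83) = 85*(-257 + 83/14) = 85*(-3515/14) = -298775/14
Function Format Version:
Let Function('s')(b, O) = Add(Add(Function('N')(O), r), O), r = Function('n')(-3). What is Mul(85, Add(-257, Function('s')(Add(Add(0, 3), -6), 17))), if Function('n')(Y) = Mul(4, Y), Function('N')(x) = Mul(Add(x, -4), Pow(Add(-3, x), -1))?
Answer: Rational(-298775, 14) ≈ -21341.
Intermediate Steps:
Function('N')(x) = Mul(Pow(Add(-3, x), -1), Add(-4, x)) (Function('N')(x) = Mul(Add(-4, x), Pow(Add(-3, x), -1)) = Mul(Pow(Add(-3, x), -1), Add(-4, x)))
r = -12 (r = Mul(4, -3) = -12)
Function('s')(b, O) = Add(-12, O, Mul(Pow(Add(-3, O), -1), Add(-4, O))) (Function('s')(b, O) = Add(Add(Mul(Pow(Add(-3, O), -1), Add(-4, O)), -12), O) = Add(Add(-12, Mul(Pow(Add(-3, O), -1), Add(-4, O))), O) = Add(-12, O, Mul(Pow(Add(-3, O), -1), Add(-4, O))))
Mul(85, Add(-257, Function('s')(Add(Add(0, 3), -6), 17))) = Mul(85, Add(-257, Mul(Pow(Add(-3, 17), -1), Add(32, Pow(17, 2), Mul(-14, 17))))) = Mul(85, Add(-257, Mul(Pow(14, -1), Add(32, 289, -238)))) = Mul(85, Add(-257, Mul(Rational(1, 14), 83))) = Mul(85, Add(-257, Rational(83, 14))) = Mul(85, Rational(-3515, 14)) = Rational(-298775, 14)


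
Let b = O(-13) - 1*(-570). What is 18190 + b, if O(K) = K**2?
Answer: 18929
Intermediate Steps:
b = 739 (b = (-13)**2 - 1*(-570) = 169 + 570 = 739)
18190 + b = 18190 + 739 = 18929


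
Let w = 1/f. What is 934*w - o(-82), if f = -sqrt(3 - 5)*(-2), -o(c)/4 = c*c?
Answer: 26896 - 467*I*sqrt(2)/2 ≈ 26896.0 - 330.22*I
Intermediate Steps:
o(c) = -4*c**2 (o(c) = -4*c*c = -4*c**2)
f = 2*I*sqrt(2) (f = -sqrt(-2)*(-2) = -I*sqrt(2)*(-2) = 2*I*sqrt(2) ≈ 2.8284*I)
w = -I*sqrt(2)/4 (w = 1/(2*I*sqrt(2)) = -I*sqrt(2)/4 ≈ -0.35355*I)
934*w - o(-82) = 934*(-I*sqrt(2)/4) - (-4)*(-82)**2 = -467*I*sqrt(2)/2 - (-4)*6724 = -467*I*sqrt(2)/2 - 1*(-26896) = -467*I*sqrt(2)/2 + 26896 = 26896 - 467*I*sqrt(2)/2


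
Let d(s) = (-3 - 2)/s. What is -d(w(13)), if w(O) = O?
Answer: 5/13 ≈ 0.38462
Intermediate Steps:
d(s) = -5/s
-d(w(13)) = -(-5)/13 = -1*(-5/13) = 5/13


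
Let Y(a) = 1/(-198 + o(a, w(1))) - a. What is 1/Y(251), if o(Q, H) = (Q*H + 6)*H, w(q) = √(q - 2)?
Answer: -12652834/3175889509 + 3*I/6351779018 ≈ -0.003984 + 4.7231e-10*I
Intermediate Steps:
w(q) = √(-2 + q)
o(Q, H) = H*(6 + H*Q) (o(Q, H) = (H*Q + 6)*H = (6 + H*Q)*H = H*(6 + H*Q))
Y(a) = 1/(-198 + I*(6 + I*a)) - a (Y(a) = 1/(-198 + √(-2 + 1)*(6 + √(-2 + 1)*a)) - a = 1/(-198 + √(-1)*(6 + √(-1)*a)) - a = 1/(-198 + I*(6 + I*a)) - a)
1/Y(251) = 1/((-1 - 1*251² + 6*251*(-33 + I))/(198 + 251 - 6*I)) = 1/((-1 - 1*63001 + (-49698 + 1506*I))/(449 - 6*I)) = 1/(((449 + 6*I)/201637)*(-1 - 63001 + (-49698 + 1506*I))) = 1/(((449 + 6*I)/201637)*(-112700 + 1506*I)) = 1/((-112700 + 1506*I)*(449 + 6*I)/201637) = (-112700 - 1506*I)*(449 - 6*I)/12703558036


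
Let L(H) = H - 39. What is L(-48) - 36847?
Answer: -36934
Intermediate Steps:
L(H) = -39 + H
L(-48) - 36847 = (-39 - 48) - 36847 = -87 - 36847 = -36934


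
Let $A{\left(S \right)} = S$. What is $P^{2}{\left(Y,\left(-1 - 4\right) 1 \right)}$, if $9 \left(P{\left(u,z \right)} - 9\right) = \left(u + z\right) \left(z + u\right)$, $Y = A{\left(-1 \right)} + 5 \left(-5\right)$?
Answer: $\frac{1085764}{81} \approx 13405.0$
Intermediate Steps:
$Y = -26$ ($Y = -1 + 5 \left(-5\right) = -1 - 25 = -26$)
$P{\left(u,z \right)} = 9 + \frac{\left(u + z\right)^{2}}{9}$ ($P{\left(u,z \right)} = 9 + \frac{\left(u + z\right) \left(z + u\right)}{9} = 9 + \frac{\left(u + z\right) \left(u + z\right)}{9} = 9 + \frac{\left(u + z\right)^{2}}{9}$)
$P^{2}{\left(Y,\left(-1 - 4\right) 1 \right)} = \left(9 + \frac{\left(-26 + \left(-1 - 4\right) 1\right)^{2}}{9}\right)^{2} = \left(9 + \frac{\left(-26 - 5\right)^{2}}{9}\right)^{2} = \left(9 + \frac{\left(-31\right)^{2}}{9}\right)^{2} = \left(9 + \frac{1}{9} \cdot 961\right)^{2} = \left(9 + \frac{961}{9}\right)^{2} = \left(\frac{1042}{9}\right)^{2} = \frac{1085764}{81}$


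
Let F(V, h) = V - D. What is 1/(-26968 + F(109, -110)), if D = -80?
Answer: -1/26779 ≈ -3.7343e-5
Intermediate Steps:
F(V, h) = 80 + V (F(V, h) = V - 1*(-80) = V + 80 = 80 + V)
1/(-26968 + F(109, -110)) = 1/(-26968 + (80 + 109)) = 1/(-26968 + 189) = 1/(-26779) = -1/26779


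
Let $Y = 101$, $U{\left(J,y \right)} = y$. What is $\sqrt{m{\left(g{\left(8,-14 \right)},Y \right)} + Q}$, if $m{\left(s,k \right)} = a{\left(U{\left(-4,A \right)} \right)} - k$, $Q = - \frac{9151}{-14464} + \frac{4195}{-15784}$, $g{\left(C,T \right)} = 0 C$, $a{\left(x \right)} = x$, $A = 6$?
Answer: $\frac{i \sqrt{1204187446615346}}{3567184} \approx 9.728 i$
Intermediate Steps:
$g{\left(C,T \right)} = 0$
$Q = \frac{10470363}{28537472}$ ($Q = \left(-9151\right) \left(- \frac{1}{14464}\right) + 4195 \left(- \frac{1}{15784}\right) = \frac{9151}{14464} - \frac{4195}{15784} = \frac{10470363}{28537472} \approx 0.3669$)
$m{\left(s,k \right)} = 6 - k$
$\sqrt{m{\left(g{\left(8,-14 \right)},Y \right)} + Q} = \sqrt{\left(6 - 101\right) + \frac{10470363}{28537472}} = \sqrt{-95 + \frac{10470363}{28537472}} = \sqrt{- \frac{2700589477}{28537472}} = \frac{i \sqrt{1204187446615346}}{3567184}$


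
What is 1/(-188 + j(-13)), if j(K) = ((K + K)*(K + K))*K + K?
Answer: -1/8989 ≈ -0.00011125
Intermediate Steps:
j(K) = K + 4*K³ (j(K) = ((2*K)*(2*K))*K + K = (4*K²)*K + K = 4*K³ + K = K + 4*K³)
1/(-188 + j(-13)) = 1/(-188 + (-13 + 4*(-13)³)) = 1/(-188 + (-13 + 4*(-2197))) = 1/(-188 + (-13 - 8788)) = 1/(-188 - 8801) = 1/(-8989) = -1/8989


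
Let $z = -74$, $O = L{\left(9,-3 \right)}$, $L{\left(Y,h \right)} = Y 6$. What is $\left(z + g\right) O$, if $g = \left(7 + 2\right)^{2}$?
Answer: $378$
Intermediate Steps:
$L{\left(Y,h \right)} = 6 Y$
$g = 81$ ($g = 9^{2} = 81$)
$O = 54$ ($O = 6 \cdot 9 = 54$)
$\left(z + g\right) O = \left(-74 + 81\right) 54 = 7 \cdot 54 = 378$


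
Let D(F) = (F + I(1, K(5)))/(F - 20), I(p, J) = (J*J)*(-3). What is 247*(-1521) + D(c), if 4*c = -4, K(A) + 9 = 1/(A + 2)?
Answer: -386570342/1029 ≈ -3.7568e+5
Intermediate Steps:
K(A) = -9 + 1/(2 + A) (K(A) = -9 + 1/(A + 2) = -9 + 1/(2 + A))
c = -1 (c = (1/4)*(-4) = -1)
I(p, J) = -3*J**2 (I(p, J) = J**2*(-3) = -3*J**2)
D(F) = (-11532/49 + F)/(-20 + F) (D(F) = (F - 3*(-17 - 9*5)**2/(2 + 5)**2)/(F - 20) = (F - 3*(-17 - 45)**2/49)/(-20 + F) = (F - 3*((1/7)*(-62))**2)/(-20 + F) = (F - 3*(-62/7)**2)/(-20 + F) = (F - 3*3844/49)/(-20 + F) = (F - 11532/49)/(-20 + F) = (-11532/49 + F)/(-20 + F))
247*(-1521) + D(c) = 247*(-1521) + (-11532/49 - 1)/(-20 - 1) = -375687 - 11581/49/(-21) = -375687 - 1/21*(-11581/49) = -375687 + 11581/1029 = -386570342/1029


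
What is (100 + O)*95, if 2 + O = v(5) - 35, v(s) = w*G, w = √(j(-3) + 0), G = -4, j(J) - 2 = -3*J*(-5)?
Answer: 5985 - 380*I*√43 ≈ 5985.0 - 2491.8*I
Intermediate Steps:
j(J) = 2 + 15*J (j(J) = 2 - 3*J*(-5) = 2 + 15*J)
w = I*√43 (w = √((2 + 15*(-3)) + 0) = √((2 - 45) + 0) = √(-43 + 0) = √(-43) = I*√43 ≈ 6.5574*I)
v(s) = -4*I*√43 (v(s) = (I*√43)*(-4) = -4*I*√43)
O = -37 - 4*I*√43 (O = -2 + (-4*I*√43 - 35) = -2 + (-35 - 4*I*√43) = -37 - 4*I*√43 ≈ -37.0 - 26.23*I)
(100 + O)*95 = (100 + (-37 - 4*I*√43))*95 = (63 - 4*I*√43)*95 = 5985 - 380*I*√43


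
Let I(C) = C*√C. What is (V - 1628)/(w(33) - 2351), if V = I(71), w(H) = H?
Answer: 814/1159 - 71*√71/2318 ≈ 0.44424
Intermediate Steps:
I(C) = C^(3/2)
V = 71*√71 (V = 71^(3/2) = 71*√71 ≈ 598.26)
(V - 1628)/(w(33) - 2351) = (71*√71 - 1628)/(33 - 2351) = (-1628 + 71*√71)/(-2318) = (-1628 + 71*√71)*(-1/2318) = 814/1159 - 71*√71/2318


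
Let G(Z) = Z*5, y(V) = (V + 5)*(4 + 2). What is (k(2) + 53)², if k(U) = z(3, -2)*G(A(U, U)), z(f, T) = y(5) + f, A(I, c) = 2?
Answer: 466489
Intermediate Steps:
y(V) = 30 + 6*V (y(V) = (5 + V)*6 = 30 + 6*V)
z(f, T) = 60 + f (z(f, T) = (30 + 6*5) + f = (30 + 30) + f = 60 + f)
G(Z) = 5*Z
k(U) = 630 (k(U) = (60 + 3)*(5*2) = 63*10 = 630)
(k(2) + 53)² = (630 + 53)² = 683² = 466489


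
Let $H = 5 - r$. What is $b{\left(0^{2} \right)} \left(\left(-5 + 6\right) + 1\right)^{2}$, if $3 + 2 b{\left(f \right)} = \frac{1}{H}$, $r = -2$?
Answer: $- \frac{40}{7} \approx -5.7143$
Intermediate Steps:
$H = 7$ ($H = 5 - -2 = 5 + 2 = 7$)
$b{\left(f \right)} = - \frac{10}{7}$ ($b{\left(f \right)} = - \frac{3}{2} + \frac{1}{2 \cdot 7} = - \frac{3}{2} + \frac{1}{2} \cdot \frac{1}{7} = - \frac{3}{2} + \frac{1}{14} = - \frac{10}{7}$)
$b{\left(0^{2} \right)} \left(\left(-5 + 6\right) + 1\right)^{2} = - \frac{10 \left(\left(-5 + 6\right) + 1\right)^{2}}{7} = - \frac{10 \left(1 + 1\right)^{2}}{7} = - \frac{10 \cdot 2^{2}}{7} = \left(- \frac{10}{7}\right) 4 = - \frac{40}{7}$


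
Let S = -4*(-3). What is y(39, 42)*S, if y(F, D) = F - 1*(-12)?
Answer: 612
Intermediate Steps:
S = 12
y(F, D) = 12 + F (y(F, D) = F + 12 = 12 + F)
y(39, 42)*S = (12 + 39)*12 = 51*12 = 612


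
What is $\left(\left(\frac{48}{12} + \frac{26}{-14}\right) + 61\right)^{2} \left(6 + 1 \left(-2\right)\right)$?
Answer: $\frac{781456}{49} \approx 15948.0$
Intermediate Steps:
$\left(\left(\frac{48}{12} + \frac{26}{-14}\right) + 61\right)^{2} \left(6 + 1 \left(-2\right)\right) = \left(\left(48 \cdot \frac{1}{12} + 26 \left(- \frac{1}{14}\right)\right) + 61\right)^{2} \left(6 - 2\right) = \left(\left(4 - \frac{13}{7}\right) + 61\right)^{2} \cdot 4 = \left(\frac{15}{7} + 61\right)^{2} \cdot 4 = \left(\frac{442}{7}\right)^{2} \cdot 4 = \frac{195364}{49} \cdot 4 = \frac{781456}{49}$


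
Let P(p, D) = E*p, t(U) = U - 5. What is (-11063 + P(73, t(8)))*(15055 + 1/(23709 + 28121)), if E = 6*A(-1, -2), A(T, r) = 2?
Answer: -7948922731737/51830 ≈ -1.5337e+8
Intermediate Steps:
t(U) = -5 + U
E = 12 (E = 6*2 = 12)
P(p, D) = 12*p
(-11063 + P(73, t(8)))*(15055 + 1/(23709 + 28121)) = (-11063 + 12*73)*(15055 + 1/(23709 + 28121)) = (-11063 + 876)*(15055 + 1/51830) = -10187*(15055 + 1/51830) = -10187*780300651/51830 = -7948922731737/51830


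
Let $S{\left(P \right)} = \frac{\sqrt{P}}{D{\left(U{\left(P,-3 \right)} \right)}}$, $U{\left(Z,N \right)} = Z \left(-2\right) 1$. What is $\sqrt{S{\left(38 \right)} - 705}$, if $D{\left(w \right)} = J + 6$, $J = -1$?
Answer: $\frac{\sqrt{-17625 + 5 \sqrt{38}}}{5} \approx 26.529 i$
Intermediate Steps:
$U{\left(Z,N \right)} = - 2 Z$ ($U{\left(Z,N \right)} = - 2 Z 1 = - 2 Z$)
$D{\left(w \right)} = 5$ ($D{\left(w \right)} = -1 + 6 = 5$)
$S{\left(P \right)} = \frac{\sqrt{P}}{5}$
$\sqrt{S{\left(38 \right)} - 705} = \sqrt{\frac{\sqrt{38}}{5} - 705} = \sqrt{-705 + \frac{\sqrt{38}}{5}}$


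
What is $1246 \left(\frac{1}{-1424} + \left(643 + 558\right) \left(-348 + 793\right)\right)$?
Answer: $\frac{5327347753}{8} \approx 6.6592 \cdot 10^{8}$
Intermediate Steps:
$1246 \left(\frac{1}{-1424} + \left(643 + 558\right) \left(-348 + 793\right)\right) = 1246 \left(- \frac{1}{1424} + 1201 \cdot 445\right) = 1246 \left(- \frac{1}{1424} + 534445\right) = 1246 \cdot \frac{761049679}{1424} = \frac{5327347753}{8}$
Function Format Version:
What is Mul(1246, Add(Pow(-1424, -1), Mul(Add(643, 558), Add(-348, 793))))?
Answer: Rational(5327347753, 8) ≈ 6.6592e+8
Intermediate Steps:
Mul(1246, Add(Pow(-1424, -1), Mul(Add(643, 558), Add(-348, 793)))) = Mul(1246, Add(Rational(-1, 1424), Mul(1201, 445))) = Mul(1246, Add(Rational(-1, 1424), 534445)) = Mul(1246, Rational(761049679, 1424)) = Rational(5327347753, 8)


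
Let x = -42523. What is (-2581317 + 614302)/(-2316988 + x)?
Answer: 1967015/2359511 ≈ 0.83365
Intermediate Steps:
(-2581317 + 614302)/(-2316988 + x) = (-2581317 + 614302)/(-2316988 - 42523) = -1967015/(-2359511) = -1967015*(-1/2359511) = 1967015/2359511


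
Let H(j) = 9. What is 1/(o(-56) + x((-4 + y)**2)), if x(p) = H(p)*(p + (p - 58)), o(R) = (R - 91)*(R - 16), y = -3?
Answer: 1/10944 ≈ 9.1374e-5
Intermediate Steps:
o(R) = (-91 + R)*(-16 + R)
x(p) = -522 + 18*p (x(p) = 9*(p + (p - 58)) = 9*(p + (-58 + p)) = 9*(-58 + 2*p) = -522 + 18*p)
1/(o(-56) + x((-4 + y)**2)) = 1/((1456 + (-56)**2 - 107*(-56)) + (-522 + 18*(-4 - 3)**2)) = 1/((1456 + 3136 + 5992) + (-522 + 18*(-7)**2)) = 1/(10584 + (-522 + 18*49)) = 1/(10584 + (-522 + 882)) = 1/(10584 + 360) = 1/10944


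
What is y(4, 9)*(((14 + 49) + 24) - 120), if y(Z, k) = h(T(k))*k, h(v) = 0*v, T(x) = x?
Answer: 0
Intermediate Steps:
h(v) = 0
y(Z, k) = 0 (y(Z, k) = 0*k = 0)
y(4, 9)*(((14 + 49) + 24) - 120) = 0*(((14 + 49) + 24) - 120) = 0*((63 + 24) - 120) = 0*(87 - 120) = 0*(-33) = 0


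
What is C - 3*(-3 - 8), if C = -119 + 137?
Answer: 51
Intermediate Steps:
C = 18
C - 3*(-3 - 8) = 18 - 3*(-3 - 8) = 18 - 3*(-11) = 18 - 1*(-33) = 18 + 33 = 51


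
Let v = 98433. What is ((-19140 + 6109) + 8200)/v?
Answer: -4831/98433 ≈ -0.049079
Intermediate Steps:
((-19140 + 6109) + 8200)/v = ((-19140 + 6109) + 8200)/98433 = (-13031 + 8200)*(1/98433) = -4831*1/98433 = -4831/98433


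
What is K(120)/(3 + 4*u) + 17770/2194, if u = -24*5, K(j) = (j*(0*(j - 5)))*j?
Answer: 8885/1097 ≈ 8.0994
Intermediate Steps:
K(j) = 0 (K(j) = (j*(0*(-5 + j)))*j = (j*0)*j = 0*j = 0)
u = -120
K(120)/(3 + 4*u) + 17770/2194 = 0/(3 + 4*(-120)) + 17770/2194 = 0/(3 - 480) + 17770*(1/2194) = 0/(-477) + 8885/1097 = 0*(-1/477) + 8885/1097 = 0 + 8885/1097 = 8885/1097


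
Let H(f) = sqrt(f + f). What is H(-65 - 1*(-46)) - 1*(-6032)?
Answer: 6032 + I*sqrt(38) ≈ 6032.0 + 6.1644*I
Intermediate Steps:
H(f) = sqrt(2)*sqrt(f) (H(f) = sqrt(2*f) = sqrt(2)*sqrt(f))
H(-65 - 1*(-46)) - 1*(-6032) = sqrt(2)*sqrt(-65 - 1*(-46)) - 1*(-6032) = sqrt(2)*sqrt(-65 + 46) + 6032 = sqrt(2)*sqrt(-19) + 6032 = sqrt(2)*(I*sqrt(19)) + 6032 = I*sqrt(38) + 6032 = 6032 + I*sqrt(38)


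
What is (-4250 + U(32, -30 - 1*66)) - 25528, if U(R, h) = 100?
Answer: -29678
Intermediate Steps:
(-4250 + U(32, -30 - 1*66)) - 25528 = (-4250 + 100) - 25528 = -4150 - 25528 = -29678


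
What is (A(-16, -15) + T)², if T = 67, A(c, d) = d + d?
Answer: 1369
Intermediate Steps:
A(c, d) = 2*d
(A(-16, -15) + T)² = (2*(-15) + 67)² = (-30 + 67)² = 37² = 1369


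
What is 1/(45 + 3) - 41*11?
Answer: -21647/48 ≈ -450.98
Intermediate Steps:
1/(45 + 3) - 41*11 = 1/48 - 451 = -21647/48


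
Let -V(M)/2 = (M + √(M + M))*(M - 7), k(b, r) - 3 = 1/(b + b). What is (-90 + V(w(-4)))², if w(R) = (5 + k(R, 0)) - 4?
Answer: 4741025/1024 - 52625*√31/128 ≈ 2340.8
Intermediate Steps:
k(b, r) = 3 + 1/(2*b) (k(b, r) = 3 + 1/(b + b) = 3 + 1/(2*b))
w(R) = 4 + 1/(2*R) (w(R) = (5 + (3 + 1/(2*R))) - 4 = (8 + 1/(2*R)) - 4 = 4 + 1/(2*R))
V(M) = -2*(-7 + M)*(M + √2*√M) (V(M) = -2*(M + √(M + M))*(M - 7) = -2*(M + √(2*M))*(-7 + M) = -2*(M + √2*√M)*(-7 + M) = -2*(-7 + M)*(M + √2*√M))
(-90 + V(w(-4)))² = (-90 + (-2*(4 + (½)/(-4))² + 14*(4 + (½)/(-4)) - 2*√2*(4 + (½)/(-4))^(3/2) + 14*√2*√(4 + (½)/(-4))))² = (-90 + (-2*(4 + (½)*(-¼))² + 14*(4 + (½)*(-¼)) - 2*√2*(4 + (½)*(-¼))^(3/2) + 14*√2*√(4 + (½)*(-¼))))² = (-90 + (-2*(4 - ⅛)² + 14*(4 - ⅛) - 2*√2*(4 - ⅛)^(3/2) + 14*√2*√(4 - ⅛)))² = (-90 + (-2*(31/8)² + 14*(31/8) - 2*√2*(31/8)^(3/2) + 14*√2*√(31/8)))² = (-90 + (-2*961/64 + 217/4 - 2*√2*31*√62/32 + 14*√2*(√62/4)))² = (-90 + (-961/32 + 217/4 - 31*√31/8 + 7*√31))² = (-90 + (775/32 + 25*√31/8))² = (-2105/32 + 25*√31/8)²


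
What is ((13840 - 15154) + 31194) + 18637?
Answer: 48517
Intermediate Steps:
((13840 - 15154) + 31194) + 18637 = (-1314 + 31194) + 18637 = 29880 + 18637 = 48517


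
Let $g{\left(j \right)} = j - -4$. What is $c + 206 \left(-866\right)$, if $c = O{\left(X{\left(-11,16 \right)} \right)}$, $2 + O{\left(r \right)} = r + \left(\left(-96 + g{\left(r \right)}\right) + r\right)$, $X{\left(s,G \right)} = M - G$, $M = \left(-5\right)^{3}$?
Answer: $-178913$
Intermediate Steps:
$g{\left(j \right)} = 4 + j$ ($g{\left(j \right)} = j + 4 = 4 + j$)
$M = -125$
$X{\left(s,G \right)} = -125 - G$
$O{\left(r \right)} = -94 + 3 r$ ($O{\left(r \right)} = -2 + \left(r + \left(\left(-96 + \left(4 + r\right)\right) + r\right)\right) = -2 + \left(r + \left(\left(-92 + r\right) + r\right)\right) = -2 + \left(r + \left(-92 + 2 r\right)\right) = -2 + \left(-92 + 3 r\right) = -94 + 3 r$)
$c = -517$ ($c = -94 + 3 \left(-125 - 16\right) = -94 + 3 \left(-141\right) = -94 - 423 = -517$)
$c + 206 \left(-866\right) = -517 + 206 \left(-866\right) = -517 - 178396 = -178913$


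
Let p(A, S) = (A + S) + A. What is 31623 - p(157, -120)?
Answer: 31429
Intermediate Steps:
p(A, S) = S + 2*A
31623 - p(157, -120) = 31623 - (-120 + 2*157) = 31623 - (-120 + 314) = 31623 - 1*194 = 31623 - 194 = 31429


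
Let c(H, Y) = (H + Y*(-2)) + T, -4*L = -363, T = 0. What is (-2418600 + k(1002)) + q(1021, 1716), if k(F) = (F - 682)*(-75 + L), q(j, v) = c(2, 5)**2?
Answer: -2413496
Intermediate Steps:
L = 363/4 (L = -1/4*(-363) = 363/4 ≈ 90.750)
c(H, Y) = H - 2*Y (c(H, Y) = (H + Y*(-2)) + 0 = (H - 2*Y) + 0 = H - 2*Y)
q(j, v) = 64 (q(j, v) = (2 - 2*5)**2 = (2 - 10)**2 = (-8)**2 = 64)
k(F) = -21483/2 + 63*F/4 (k(F) = (F - 682)*(-75 + 363/4) = (-682 + F)*(63/4) = -21483/2 + 63*F/4)
(-2418600 + k(1002)) + q(1021, 1716) = (-2418600 + (-21483/2 + (63/4)*1002)) + 64 = (-2418600 + (-21483/2 + 31563/2)) + 64 = (-2418600 + 5040) + 64 = -2413560 + 64 = -2413496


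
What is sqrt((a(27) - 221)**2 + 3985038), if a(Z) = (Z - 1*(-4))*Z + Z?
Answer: sqrt(4398487) ≈ 2097.3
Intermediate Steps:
a(Z) = Z + Z*(4 + Z) (a(Z) = (Z + 4)*Z + Z = (4 + Z)*Z + Z = Z*(4 + Z) + Z = Z + Z*(4 + Z))
sqrt((a(27) - 221)**2 + 3985038) = sqrt((27*(5 + 27) - 221)**2 + 3985038) = sqrt((27*32 - 221)**2 + 3985038) = sqrt((864 - 221)**2 + 3985038) = sqrt(643**2 + 3985038) = sqrt(413449 + 3985038) = sqrt(4398487)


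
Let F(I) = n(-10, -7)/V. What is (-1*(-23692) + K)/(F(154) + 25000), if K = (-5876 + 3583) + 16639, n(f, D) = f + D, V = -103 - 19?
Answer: 4640636/3050017 ≈ 1.5215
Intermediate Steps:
V = -122
n(f, D) = D + f
F(I) = 17/122 (F(I) = (-7 - 10)/(-122) = -17*(-1/122) = 17/122)
K = 14346 (K = -2293 + 16639 = 14346)
(-1*(-23692) + K)/(F(154) + 25000) = (-1*(-23692) + 14346)/(17/122 + 25000) = (23692 + 14346)/(3050017/122) = 38038*(122/3050017) = 4640636/3050017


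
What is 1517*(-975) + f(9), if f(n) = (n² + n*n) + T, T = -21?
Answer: -1478934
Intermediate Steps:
f(n) = -21 + 2*n² (f(n) = (n² + n*n) - 21 = (n² + n²) - 21 = 2*n² - 21 = -21 + 2*n²)
1517*(-975) + f(9) = 1517*(-975) + (-21 + 2*9²) = -1479075 + (-21 + 2*81) = -1479075 + (-21 + 162) = -1479075 + 141 = -1478934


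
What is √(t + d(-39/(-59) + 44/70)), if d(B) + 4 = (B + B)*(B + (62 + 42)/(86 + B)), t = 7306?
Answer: 2*√253143845596821902998/372222445 ≈ 85.489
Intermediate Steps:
d(B) = -4 + 2*B*(B + 104/(86 + B)) (d(B) = -4 + (B + B)*(B + (62 + 42)/(86 + B)) = -4 + (2*B)*(B + 104/(86 + B)) = -4 + 2*B*(B + 104/(86 + B)))
√(t + d(-39/(-59) + 44/70)) = √(7306 + 2*(-172 + (-39/(-59) + 44/70)³ + 86*(-39/(-59) + 44/70)² + 102*(-39/(-59) + 44/70))/(86 + (-39/(-59) + 44/70))) = √(7306 + 2*(-172 + (-39*(-1/59) + 44*(1/70))³ + 86*(-39*(-1/59) + 44*(1/70))² + 102*(-39*(-1/59) + 44*(1/70)))/(86 + (-39*(-1/59) + 44*(1/70)))) = √(7306 + 2*(-172 + (39/59 + 22/35)³ + 86*(39/59 + 22/35)² + 102*(39/59 + 22/35))/(86 + (39/59 + 22/35))) = √(7306 + 2*(-172 + (2663/2065)³ + 86*(2663/2065)² + 102*(2663/2065))/(86 + 2663/2065)) = √(7306 + 2*(-172 + 18884848247/8805624625 + 86*(7091569/4264225) + 271626/2065)/(180253/2065)) = √(7306 + 2*(2065/180253)*(-172 + 18884848247/8805624625 + 609874934/4264225 + 271626/2065)) = √(7306 + 2*(2065/180253)*(921983531307/8805624625)) = √(7306 + 1843967062614/768639348925) = √(5617523050308664/768639348925) = 2*√253143845596821902998/372222445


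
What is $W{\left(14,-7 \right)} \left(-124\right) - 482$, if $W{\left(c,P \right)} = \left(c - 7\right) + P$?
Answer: $-482$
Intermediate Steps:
$W{\left(c,P \right)} = -7 + P + c$ ($W{\left(c,P \right)} = \left(-7 + c\right) + P = -7 + P + c$)
$W{\left(14,-7 \right)} \left(-124\right) - 482 = \left(-7 - 7 + 14\right) \left(-124\right) - 482 = 0 \left(-124\right) - 482 = 0 - 482 = -482$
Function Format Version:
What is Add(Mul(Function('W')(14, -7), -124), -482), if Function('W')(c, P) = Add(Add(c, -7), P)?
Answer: -482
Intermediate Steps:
Function('W')(c, P) = Add(-7, P, c) (Function('W')(c, P) = Add(Add(-7, c), P) = Add(-7, P, c))
Add(Mul(Function('W')(14, -7), -124), -482) = Add(Mul(Add(-7, -7, 14), -124), -482) = Add(Mul(0, -124), -482) = Add(0, -482) = -482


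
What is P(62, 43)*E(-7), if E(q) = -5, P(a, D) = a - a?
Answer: 0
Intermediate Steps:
P(a, D) = 0
P(62, 43)*E(-7) = 0*(-5) = 0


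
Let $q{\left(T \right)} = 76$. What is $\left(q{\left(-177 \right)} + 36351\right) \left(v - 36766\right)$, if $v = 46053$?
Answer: $338297549$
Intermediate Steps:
$\left(q{\left(-177 \right)} + 36351\right) \left(v - 36766\right) = \left(76 + 36351\right) \left(46053 - 36766\right) = 36427 \cdot 9287 = 338297549$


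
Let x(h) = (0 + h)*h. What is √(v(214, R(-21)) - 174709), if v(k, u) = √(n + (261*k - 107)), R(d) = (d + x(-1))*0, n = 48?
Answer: √(-174709 + √55795) ≈ 417.7*I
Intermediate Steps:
x(h) = h² (x(h) = h*h = h²)
R(d) = 0 (R(d) = (d + (-1)²)*0 = (d + 1)*0 = (1 + d)*0 = 0)
v(k, u) = √(-59 + 261*k) (v(k, u) = √(48 + (261*k - 107)) = √(48 + (-107 + 261*k)) = √(-59 + 261*k))
√(v(214, R(-21)) - 174709) = √(√(-59 + 261*214) - 174709) = √(√(-59 + 55854) - 174709) = √(√55795 - 174709) = √(-174709 + √55795)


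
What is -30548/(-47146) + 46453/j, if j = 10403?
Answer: 12174097/2380873 ≈ 5.1133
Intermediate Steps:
-30548/(-47146) + 46453/j = -30548/(-47146) + 46453/10403 = -30548*(-1/47146) + 46453*(1/10403) = 15274/23573 + 451/101 = 12174097/2380873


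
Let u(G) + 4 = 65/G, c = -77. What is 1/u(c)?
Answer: -77/373 ≈ -0.20643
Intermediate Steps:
u(G) = -4 + 65/G
1/u(c) = 1/(-4 + 65/(-77)) = 1/(-4 + 65*(-1/77)) = 1/(-4 - 65/77) = 1/(-373/77) = -77/373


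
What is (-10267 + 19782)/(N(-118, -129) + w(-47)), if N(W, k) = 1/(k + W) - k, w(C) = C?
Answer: 2350205/20253 ≈ 116.04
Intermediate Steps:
N(W, k) = 1/(W + k) - k
(-10267 + 19782)/(N(-118, -129) + w(-47)) = (-10267 + 19782)/((1 - 1*(-129)² - 1*(-118)*(-129))/(-118 - 129) - 47) = 9515/((1 - 1*16641 - 15222)/(-247) - 47) = 9515/(-(1 - 16641 - 15222)/247 - 47) = 9515/(-1/247*(-31862) - 47) = 9515/(31862/247 - 47) = 9515/(20253/247) = 9515*(247/20253) = 2350205/20253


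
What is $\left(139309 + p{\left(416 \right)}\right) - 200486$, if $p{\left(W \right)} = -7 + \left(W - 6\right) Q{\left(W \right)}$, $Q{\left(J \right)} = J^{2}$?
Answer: $70891776$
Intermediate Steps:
$p{\left(W \right)} = -7 + W^{2} \left(-6 + W\right)$ ($p{\left(W \right)} = -7 + \left(W - 6\right) W^{2} = -7 + \left(-6 + W\right) W^{2} = -7 + W^{2} \left(-6 + W\right)$)
$\left(139309 + p{\left(416 \right)}\right) - 200486 = \left(139309 - \left(7 - 71991296 + 1038336\right)\right) - 200486 = \left(139309 - -70952953\right) - 200486 = \left(139309 + 70952953\right) - 200486 = 71092262 - 200486 = 70891776$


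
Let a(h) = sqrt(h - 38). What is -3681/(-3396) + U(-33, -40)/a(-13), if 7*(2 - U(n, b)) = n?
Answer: 1227/1132 - 47*I*sqrt(51)/357 ≈ 1.0839 - 0.94019*I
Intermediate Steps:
a(h) = sqrt(-38 + h)
U(n, b) = 2 - n/7
-3681/(-3396) + U(-33, -40)/a(-13) = -3681/(-3396) + (2 - 1/7*(-33))/(sqrt(-38 - 13)) = -3681*(-1/3396) + (2 + 33/7)/(sqrt(-51)) = 1227/1132 + 47/(7*((I*sqrt(51)))) = 1227/1132 + 47*(-I*sqrt(51)/51)/7 = 1227/1132 - 47*I*sqrt(51)/357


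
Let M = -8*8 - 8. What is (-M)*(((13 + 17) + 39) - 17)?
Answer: 3744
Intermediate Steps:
M = -72 (M = -64 - 8 = -72)
(-M)*(((13 + 17) + 39) - 17) = (-1*(-72))*(((13 + 17) + 39) - 17) = 72*((30 + 39) - 17) = 72*(69 - 17) = 72*52 = 3744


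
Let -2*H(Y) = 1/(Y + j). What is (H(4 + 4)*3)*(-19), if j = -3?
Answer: 57/10 ≈ 5.7000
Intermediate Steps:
H(Y) = -1/(2*(-3 + Y)) (H(Y) = -1/(2*(Y - 3)) = -1/(2*(-3 + Y)))
(H(4 + 4)*3)*(-19) = (-1/(-6 + 2*(4 + 4))*3)*(-19) = (-1/(-6 + 2*8)*3)*(-19) = (-1/(-6 + 16)*3)*(-19) = (-1/10*3)*(-19) = (-1*1/10*3)*(-19) = -1/10*3*(-19) = -3/10*(-19) = 57/10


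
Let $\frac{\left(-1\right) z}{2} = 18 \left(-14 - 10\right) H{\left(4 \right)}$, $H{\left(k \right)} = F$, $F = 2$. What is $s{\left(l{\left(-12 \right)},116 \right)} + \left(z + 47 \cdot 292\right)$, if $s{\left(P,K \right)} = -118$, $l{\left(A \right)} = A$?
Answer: $15334$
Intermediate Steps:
$H{\left(k \right)} = 2$
$z = 1728$ ($z = - 2 \cdot 18 \left(-14 - 10\right) 2 = - 2 \cdot 18 \left(-24\right) 2 = - 2 \left(\left(-432\right) 2\right) = \left(-2\right) \left(-864\right) = 1728$)
$s{\left(l{\left(-12 \right)},116 \right)} + \left(z + 47 \cdot 292\right) = -118 + \left(1728 + 47 \cdot 292\right) = -118 + \left(1728 + 13724\right) = -118 + 15452 = 15334$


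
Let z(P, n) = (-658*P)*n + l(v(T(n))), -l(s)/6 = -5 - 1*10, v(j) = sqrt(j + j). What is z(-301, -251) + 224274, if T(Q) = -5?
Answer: -49488194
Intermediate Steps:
v(j) = sqrt(2)*sqrt(j) (v(j) = sqrt(2*j) = sqrt(2)*sqrt(j))
l(s) = 90 (l(s) = -6*(-5 - 1*10) = -6*(-5 - 10) = -6*(-15) = 90)
z(P, n) = 90 - 658*P*n (z(P, n) = (-658*P)*n + 90 = -658*P*n + 90 = 90 - 658*P*n)
z(-301, -251) + 224274 = (90 - 658*(-301)*(-251)) + 224274 = (90 - 49712558) + 224274 = -49712468 + 224274 = -49488194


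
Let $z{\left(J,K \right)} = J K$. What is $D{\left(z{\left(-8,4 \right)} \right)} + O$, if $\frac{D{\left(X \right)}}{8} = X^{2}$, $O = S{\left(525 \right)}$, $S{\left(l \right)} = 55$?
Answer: $8247$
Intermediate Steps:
$O = 55$
$D{\left(X \right)} = 8 X^{2}$
$D{\left(z{\left(-8,4 \right)} \right)} + O = 8 \left(\left(-8\right) 4\right)^{2} + 55 = 8 \left(-32\right)^{2} + 55 = 8 \cdot 1024 + 55 = 8192 + 55 = 8247$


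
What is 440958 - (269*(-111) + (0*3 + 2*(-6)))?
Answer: 470829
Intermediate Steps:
440958 - (269*(-111) + (0*3 + 2*(-6))) = 440958 - (-29859 + (0 - 12)) = 440958 - (-29859 - 12) = 440958 - 1*(-29871) = 440958 + 29871 = 470829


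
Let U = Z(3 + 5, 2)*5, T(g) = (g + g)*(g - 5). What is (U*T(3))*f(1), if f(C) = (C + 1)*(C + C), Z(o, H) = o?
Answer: -1920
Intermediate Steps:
T(g) = 2*g*(-5 + g) (T(g) = (2*g)*(-5 + g) = 2*g*(-5 + g))
f(C) = 2*C*(1 + C) (f(C) = (1 + C)*(2*C) = 2*C*(1 + C))
U = 40 (U = (3 + 5)*5 = 8*5 = 40)
(U*T(3))*f(1) = (40*(2*3*(-5 + 3)))*(2*1*(1 + 1)) = (40*(2*3*(-2)))*(2*1*2) = (40*(-12))*4 = -480*4 = -1920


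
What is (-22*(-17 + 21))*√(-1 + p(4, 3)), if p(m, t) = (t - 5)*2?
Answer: -88*I*√5 ≈ -196.77*I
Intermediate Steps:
p(m, t) = -10 + 2*t (p(m, t) = (-5 + t)*2 = -10 + 2*t)
(-22*(-17 + 21))*√(-1 + p(4, 3)) = (-22*(-17 + 21))*√(-1 + (-10 + 2*3)) = (-22*4)*√(-1 + (-10 + 6)) = -88*√(-1 - 4) = -88*I*√5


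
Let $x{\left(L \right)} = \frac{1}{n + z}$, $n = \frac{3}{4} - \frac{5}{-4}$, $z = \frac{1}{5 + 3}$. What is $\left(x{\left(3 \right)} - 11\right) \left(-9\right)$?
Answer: $\frac{1611}{17} \approx 94.765$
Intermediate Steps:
$z = \frac{1}{8} \approx 0.125$
$n = 2$ ($n = 3 \cdot \frac{1}{4} - - \frac{5}{4} = \frac{3}{4} + \frac{5}{4} = 2$)
$x{\left(L \right)} = \frac{8}{17}$ ($x{\left(L \right)} = \frac{1}{2 + \frac{1}{8}} = \frac{1}{\frac{17}{8}} = \frac{8}{17}$)
$\left(x{\left(3 \right)} - 11\right) \left(-9\right) = \left(\frac{8}{17} - 11\right) \left(-9\right) = \left(- \frac{179}{17}\right) \left(-9\right) = \frac{1611}{17}$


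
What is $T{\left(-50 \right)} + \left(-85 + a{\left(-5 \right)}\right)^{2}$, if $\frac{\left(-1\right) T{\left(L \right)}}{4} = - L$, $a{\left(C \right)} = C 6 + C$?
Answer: $14200$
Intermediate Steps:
$a{\left(C \right)} = 7 C$ ($a{\left(C \right)} = 6 C + C = 7 C$)
$T{\left(L \right)} = 4 L$ ($T{\left(L \right)} = - 4 \left(- L\right) = 4 L$)
$T{\left(-50 \right)} + \left(-85 + a{\left(-5 \right)}\right)^{2} = 4 \left(-50\right) + \left(-85 + 7 \left(-5\right)\right)^{2} = -200 + \left(-85 - 35\right)^{2} = -200 + \left(-120\right)^{2} = -200 + 14400 = 14200$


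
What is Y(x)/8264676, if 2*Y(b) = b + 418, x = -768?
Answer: -25/1180668 ≈ -2.1174e-5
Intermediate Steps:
Y(b) = 209 + b/2 (Y(b) = (b + 418)/2 = (418 + b)/2 = 209 + b/2)
Y(x)/8264676 = (209 + (½)*(-768))/8264676 = (209 - 384)*(1/8264676) = -175*1/8264676 = -25/1180668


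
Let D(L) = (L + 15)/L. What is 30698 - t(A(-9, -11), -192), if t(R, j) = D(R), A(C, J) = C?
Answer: 92096/3 ≈ 30699.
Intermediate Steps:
D(L) = (15 + L)/L
t(R, j) = (15 + R)/R
30698 - t(A(-9, -11), -192) = 30698 - (15 - 9)/(-9) = 30698 - (-1)*6/9 = 30698 - 1*(-⅔) = 30698 + ⅔ = 92096/3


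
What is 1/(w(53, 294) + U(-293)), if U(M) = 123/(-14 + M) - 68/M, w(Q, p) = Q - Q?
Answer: -89951/15163 ≈ -5.9323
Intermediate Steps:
w(Q, p) = 0
U(M) = -68/M + 123/(-14 + M)
1/(w(53, 294) + U(-293)) = 1/(0 + (952 + 55*(-293))/((-293)*(-14 - 293))) = 1/(0 - 1/293*(952 - 16115)/(-307)) = 1/(0 - 1/293*(-1/307)*(-15163)) = 1/(0 - 15163/89951) = 1/(-15163/89951) = -89951/15163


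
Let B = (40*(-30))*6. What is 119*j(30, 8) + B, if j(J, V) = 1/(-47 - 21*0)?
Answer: -338519/47 ≈ -7202.5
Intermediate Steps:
j(J, V) = -1/47 (j(J, V) = 1/(-47 + 0) = 1/(-47) = -1/47)
B = -7200 (B = -1200*6 = -7200)
119*j(30, 8) + B = 119*(-1/47) - 7200 = -119/47 - 7200 = -338519/47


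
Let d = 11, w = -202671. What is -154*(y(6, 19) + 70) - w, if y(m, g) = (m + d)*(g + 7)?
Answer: 123823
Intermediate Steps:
y(m, g) = (7 + g)*(11 + m) (y(m, g) = (m + 11)*(g + 7) = (11 + m)*(7 + g) = (7 + g)*(11 + m))
-154*(y(6, 19) + 70) - w = -154*((77 + 7*6 + 11*19 + 19*6) + 70) - 1*(-202671) = -154*((77 + 42 + 209 + 114) + 70) + 202671 = -154*(442 + 70) + 202671 = -154*512 + 202671 = -78848 + 202671 = 123823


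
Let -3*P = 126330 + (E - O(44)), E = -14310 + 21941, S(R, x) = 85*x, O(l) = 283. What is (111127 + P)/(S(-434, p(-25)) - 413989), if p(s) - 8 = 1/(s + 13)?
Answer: -798812/4959793 ≈ -0.16106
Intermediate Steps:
p(s) = 8 + 1/(13 + s) (p(s) = 8 + 1/(s + 13) = 8 + 1/(13 + s))
E = 7631
P = -133678/3 (P = -(126330 + (7631 - 1*283))/3 = -(126330 + (7631 - 283))/3 = -(126330 + 7348)/3 = -1/3*133678 = -133678/3 ≈ -44559.)
(111127 + P)/(S(-434, p(-25)) - 413989) = (111127 - 133678/3)/(85*((105 + 8*(-25))/(13 - 25)) - 413989) = 199703/(3*(85*((105 - 200)/(-12)) - 413989)) = 199703/(3*(85*(-1/12*(-95)) - 413989)) = 199703/(3*(85*(95/12) - 413989)) = 199703/(3*(8075/12 - 413989)) = 199703/(3*(-4959793/12)) = (199703/3)*(-12/4959793) = -798812/4959793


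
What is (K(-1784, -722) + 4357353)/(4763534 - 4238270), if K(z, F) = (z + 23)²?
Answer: 1243079/87544 ≈ 14.199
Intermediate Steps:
K(z, F) = (23 + z)²
(K(-1784, -722) + 4357353)/(4763534 - 4238270) = ((23 - 1784)² + 4357353)/(4763534 - 4238270) = ((-1761)² + 4357353)/525264 = (3101121 + 4357353)*(1/525264) = 7458474*(1/525264) = 1243079/87544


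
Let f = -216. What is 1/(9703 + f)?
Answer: 1/9487 ≈ 0.00010541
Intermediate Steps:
1/(9703 + f) = 1/(9703 - 216) = 1/9487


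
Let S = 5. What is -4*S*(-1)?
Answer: 20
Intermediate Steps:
-4*S*(-1) = -4*5*(-1) = -20*(-1) = 20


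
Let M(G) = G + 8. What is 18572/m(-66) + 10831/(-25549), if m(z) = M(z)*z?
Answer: 3733060/843117 ≈ 4.4277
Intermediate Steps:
M(G) = 8 + G
m(z) = z*(8 + z) (m(z) = (8 + z)*z = z*(8 + z))
18572/m(-66) + 10831/(-25549) = 18572/((-66*(8 - 66))) + 10831/(-25549) = 18572/((-66*(-58))) + 10831*(-1/25549) = 18572/3828 - 10831/25549 = 18572*(1/3828) - 10831/25549 = 4643/957 - 10831/25549 = 3733060/843117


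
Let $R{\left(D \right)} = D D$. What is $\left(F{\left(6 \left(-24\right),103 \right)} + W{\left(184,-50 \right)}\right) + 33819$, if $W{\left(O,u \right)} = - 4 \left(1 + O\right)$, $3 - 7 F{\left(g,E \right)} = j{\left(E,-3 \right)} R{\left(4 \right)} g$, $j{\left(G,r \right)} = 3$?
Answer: $\frac{238468}{7} \approx 34067.0$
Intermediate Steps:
$R{\left(D \right)} = D^{2}$
$F{\left(g,E \right)} = \frac{3}{7} - \frac{48 g}{7}$ ($F{\left(g,E \right)} = \frac{3}{7} - \frac{3 \cdot 4^{2} g}{7} = \frac{3}{7} - \frac{3 \cdot 16 g}{7} = \frac{3}{7} - \frac{48 g}{7}$)
$W{\left(O,u \right)} = -4 - 4 O$
$\left(F{\left(6 \left(-24\right),103 \right)} + W{\left(184,-50 \right)}\right) + 33819 = \left(\left(\frac{3}{7} - \frac{48 \cdot 6 \left(-24\right)}{7}\right) - 740\right) + 33819 = \left(\left(\frac{3}{7} - - \frac{6912}{7}\right) - 740\right) + 33819 = \left(\left(\frac{3}{7} + \frac{6912}{7}\right) - 740\right) + 33819 = \left(\frac{6915}{7} - 740\right) + 33819 = \frac{1735}{7} + 33819 = \frac{238468}{7}$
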